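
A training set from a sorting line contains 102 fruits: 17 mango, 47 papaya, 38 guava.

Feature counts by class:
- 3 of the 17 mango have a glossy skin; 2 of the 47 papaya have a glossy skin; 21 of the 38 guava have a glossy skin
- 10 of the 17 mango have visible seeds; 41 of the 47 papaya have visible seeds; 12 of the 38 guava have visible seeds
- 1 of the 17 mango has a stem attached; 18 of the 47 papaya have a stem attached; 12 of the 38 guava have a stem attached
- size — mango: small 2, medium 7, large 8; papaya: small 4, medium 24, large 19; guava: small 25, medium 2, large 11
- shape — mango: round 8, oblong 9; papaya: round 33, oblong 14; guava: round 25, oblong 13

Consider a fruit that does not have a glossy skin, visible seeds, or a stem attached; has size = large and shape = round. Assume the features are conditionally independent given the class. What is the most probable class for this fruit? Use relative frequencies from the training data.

mango: (17/102) × (14/17) × (7/17) × (16/17) × (8/17) × (8/17) ≈ 0.0117796
papaya: (47/102) × (45/47) × (6/47) × (29/47) × (19/47) × (33/47) ≈ 0.00986365
guava: (38/102) × (17/38) × (26/38) × (26/38) × (11/38) × (25/38) ≈ 0.0148591
Highest score → guava.

guava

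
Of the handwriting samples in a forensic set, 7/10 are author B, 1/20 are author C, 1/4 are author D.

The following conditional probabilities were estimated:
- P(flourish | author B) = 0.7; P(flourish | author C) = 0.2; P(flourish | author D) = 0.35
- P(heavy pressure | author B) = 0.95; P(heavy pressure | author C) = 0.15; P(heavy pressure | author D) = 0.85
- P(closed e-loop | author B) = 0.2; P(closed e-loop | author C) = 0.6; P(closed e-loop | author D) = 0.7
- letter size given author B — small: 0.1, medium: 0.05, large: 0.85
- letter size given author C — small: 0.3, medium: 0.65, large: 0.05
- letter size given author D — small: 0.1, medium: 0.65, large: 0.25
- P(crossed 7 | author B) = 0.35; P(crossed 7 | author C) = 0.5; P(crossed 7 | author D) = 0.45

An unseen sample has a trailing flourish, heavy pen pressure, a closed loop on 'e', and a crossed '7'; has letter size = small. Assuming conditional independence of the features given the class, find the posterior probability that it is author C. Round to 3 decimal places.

author B: 0.7 × 0.7 × 0.95 × 0.2 × 0.1 × 0.35 = 0.0032585
author C: 0.05 × 0.2 × 0.15 × 0.6 × 0.3 × 0.5 = 0.000135
author D: 0.25 × 0.35 × 0.85 × 0.7 × 0.1 × 0.45 = 0.0023428125
P(author C | x) = 0.000135 / 0.0057363125 ≈ 0.024

0.024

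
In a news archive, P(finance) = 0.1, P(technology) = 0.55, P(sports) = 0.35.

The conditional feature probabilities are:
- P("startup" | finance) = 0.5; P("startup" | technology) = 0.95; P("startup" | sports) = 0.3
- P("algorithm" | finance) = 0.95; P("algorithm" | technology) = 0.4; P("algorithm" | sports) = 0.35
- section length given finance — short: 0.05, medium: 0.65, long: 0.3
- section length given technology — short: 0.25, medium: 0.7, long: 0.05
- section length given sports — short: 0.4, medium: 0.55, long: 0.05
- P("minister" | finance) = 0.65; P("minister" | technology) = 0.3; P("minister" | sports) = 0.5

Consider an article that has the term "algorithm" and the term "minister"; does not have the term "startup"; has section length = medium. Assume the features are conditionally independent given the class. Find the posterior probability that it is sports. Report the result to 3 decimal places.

0.513

finance: 0.1 × (1−0.5) × 0.95 × 0.65 × 0.65 = 0.02006875
technology: 0.55 × (1−0.95) × 0.4 × 0.7 × 0.3 = 0.00231
sports: 0.35 × (1−0.3) × 0.35 × 0.55 × 0.5 = 0.02358125
P(sports | x) = 0.02358125 / 0.04596 ≈ 0.513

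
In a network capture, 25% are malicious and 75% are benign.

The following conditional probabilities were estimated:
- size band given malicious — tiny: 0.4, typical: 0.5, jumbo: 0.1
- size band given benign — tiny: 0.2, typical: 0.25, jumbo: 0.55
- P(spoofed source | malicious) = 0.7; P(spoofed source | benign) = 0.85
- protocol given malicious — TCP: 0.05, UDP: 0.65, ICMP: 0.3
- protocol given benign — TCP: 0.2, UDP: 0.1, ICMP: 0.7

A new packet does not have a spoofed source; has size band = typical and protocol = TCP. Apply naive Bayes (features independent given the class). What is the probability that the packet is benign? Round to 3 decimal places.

malicious: 0.25 × 0.5 × (1−0.7) × 0.05 = 0.001875
benign: 0.75 × 0.25 × (1−0.85) × 0.2 = 0.005625
P(benign | x) = 0.005625 / 0.0075 ≈ 0.750

0.750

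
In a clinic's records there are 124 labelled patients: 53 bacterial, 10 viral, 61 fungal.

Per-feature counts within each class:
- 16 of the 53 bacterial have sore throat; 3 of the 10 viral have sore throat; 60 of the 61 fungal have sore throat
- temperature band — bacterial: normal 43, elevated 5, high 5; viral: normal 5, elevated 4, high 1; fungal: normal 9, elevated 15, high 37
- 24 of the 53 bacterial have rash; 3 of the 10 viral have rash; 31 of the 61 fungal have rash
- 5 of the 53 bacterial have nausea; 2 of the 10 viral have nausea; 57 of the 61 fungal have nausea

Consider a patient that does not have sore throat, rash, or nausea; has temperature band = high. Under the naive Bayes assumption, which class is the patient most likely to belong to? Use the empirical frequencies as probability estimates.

bacterial: (53/124) × (37/53) × (5/53) × (29/53) × (48/53) ≈ 0.0139496
viral: (10/124) × (7/10) × (1/10) × (7/10) × (8/10) ≈ 0.00316129
fungal: (61/124) × (1/61) × (37/61) × (30/61) × (4/61) ≈ 0.000157751
Highest score → bacterial.

bacterial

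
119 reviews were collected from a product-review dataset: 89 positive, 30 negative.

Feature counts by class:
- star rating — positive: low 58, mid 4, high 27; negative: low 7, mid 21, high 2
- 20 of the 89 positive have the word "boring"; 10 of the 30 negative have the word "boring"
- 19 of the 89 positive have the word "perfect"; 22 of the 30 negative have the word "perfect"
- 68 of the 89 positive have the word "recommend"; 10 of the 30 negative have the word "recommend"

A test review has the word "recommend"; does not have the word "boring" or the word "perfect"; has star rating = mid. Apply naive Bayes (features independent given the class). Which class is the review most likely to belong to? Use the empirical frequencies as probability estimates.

positive

positive: (89/119) × (4/89) × (69/89) × (70/89) × (68/89) ≈ 0.0156603
negative: (30/119) × (21/30) × (20/30) × (8/30) × (10/30) ≈ 0.0104575
Highest score → positive.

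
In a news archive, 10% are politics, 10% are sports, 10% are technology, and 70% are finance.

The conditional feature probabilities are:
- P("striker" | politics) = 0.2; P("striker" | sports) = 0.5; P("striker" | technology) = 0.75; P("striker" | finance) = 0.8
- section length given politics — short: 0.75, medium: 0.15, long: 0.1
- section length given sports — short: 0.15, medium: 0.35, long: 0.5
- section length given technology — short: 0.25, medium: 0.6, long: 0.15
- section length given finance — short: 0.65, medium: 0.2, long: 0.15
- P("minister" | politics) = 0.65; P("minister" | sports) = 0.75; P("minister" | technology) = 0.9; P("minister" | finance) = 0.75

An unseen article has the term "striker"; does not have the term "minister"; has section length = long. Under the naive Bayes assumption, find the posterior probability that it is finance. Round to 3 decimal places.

politics: 0.1 × 0.2 × 0.1 × (1−0.65) = 0.0007
sports: 0.1 × 0.5 × 0.5 × (1−0.75) = 0.00625
technology: 0.1 × 0.75 × 0.15 × (1−0.9) = 0.001125
finance: 0.7 × 0.8 × 0.15 × (1−0.75) = 0.021
P(finance | x) = 0.021 / 0.029075 ≈ 0.722

0.722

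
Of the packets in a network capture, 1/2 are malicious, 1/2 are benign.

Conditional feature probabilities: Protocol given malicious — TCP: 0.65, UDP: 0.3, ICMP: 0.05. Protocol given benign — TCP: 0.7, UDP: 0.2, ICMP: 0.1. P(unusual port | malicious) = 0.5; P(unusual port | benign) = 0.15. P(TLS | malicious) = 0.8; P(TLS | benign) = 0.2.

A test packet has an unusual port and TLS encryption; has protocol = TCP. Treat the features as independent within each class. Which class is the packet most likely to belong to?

malicious: 0.5 × 0.65 × 0.5 × 0.8 = 0.13
benign: 0.5 × 0.7 × 0.15 × 0.2 = 0.0105
Highest score → malicious.

malicious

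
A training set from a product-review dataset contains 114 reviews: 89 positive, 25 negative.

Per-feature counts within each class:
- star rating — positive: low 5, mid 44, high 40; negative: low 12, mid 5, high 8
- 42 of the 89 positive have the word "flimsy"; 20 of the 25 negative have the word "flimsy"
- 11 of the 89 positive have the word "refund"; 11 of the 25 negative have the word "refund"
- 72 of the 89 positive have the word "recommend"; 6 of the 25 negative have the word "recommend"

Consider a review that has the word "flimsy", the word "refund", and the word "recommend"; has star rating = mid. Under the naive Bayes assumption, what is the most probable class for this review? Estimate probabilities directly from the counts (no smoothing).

positive

positive: (89/114) × (44/89) × (42/89) × (11/89) × (72/89) ≈ 0.0182118
negative: (25/114) × (5/25) × (20/25) × (11/25) × (6/25) ≈ 0.00370526
Highest score → positive.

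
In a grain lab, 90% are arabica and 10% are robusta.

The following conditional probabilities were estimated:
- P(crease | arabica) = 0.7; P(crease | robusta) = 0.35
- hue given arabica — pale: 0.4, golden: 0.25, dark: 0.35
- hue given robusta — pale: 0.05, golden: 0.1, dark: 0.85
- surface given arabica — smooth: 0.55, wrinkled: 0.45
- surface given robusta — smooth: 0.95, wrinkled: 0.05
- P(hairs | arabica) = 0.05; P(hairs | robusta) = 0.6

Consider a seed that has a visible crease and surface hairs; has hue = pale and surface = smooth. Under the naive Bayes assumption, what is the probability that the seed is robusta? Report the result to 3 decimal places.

arabica: 0.9 × 0.7 × 0.4 × 0.55 × 0.05 = 0.00693
robusta: 0.1 × 0.35 × 0.05 × 0.95 × 0.6 = 0.0009975
P(robusta | x) = 0.0009975 / 0.0079275 ≈ 0.126

0.126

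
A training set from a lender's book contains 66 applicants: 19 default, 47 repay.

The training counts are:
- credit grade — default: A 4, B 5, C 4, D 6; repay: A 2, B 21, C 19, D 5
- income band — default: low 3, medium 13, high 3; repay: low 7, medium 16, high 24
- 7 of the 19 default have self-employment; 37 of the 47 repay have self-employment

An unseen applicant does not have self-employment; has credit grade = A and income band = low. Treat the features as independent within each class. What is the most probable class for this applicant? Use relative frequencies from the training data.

default: (19/66) × (4/19) × (3/19) × (12/19) ≈ 0.00604382
repay: (47/66) × (2/47) × (7/47) × (10/47) ≈ 0.000960259
Highest score → default.

default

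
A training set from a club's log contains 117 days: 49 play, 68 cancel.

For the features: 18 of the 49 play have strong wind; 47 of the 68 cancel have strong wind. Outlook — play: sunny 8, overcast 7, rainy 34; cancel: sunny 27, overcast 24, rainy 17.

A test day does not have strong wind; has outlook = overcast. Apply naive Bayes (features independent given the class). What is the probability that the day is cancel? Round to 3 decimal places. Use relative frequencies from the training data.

0.626

play: (49/117) × (31/49) × (7/49) ≈ 0.037851
cancel: (68/117) × (21/68) × (24/68) ≈ 0.0633484
P(cancel | x) = 0.0633484 / 0.1011994 ≈ 0.626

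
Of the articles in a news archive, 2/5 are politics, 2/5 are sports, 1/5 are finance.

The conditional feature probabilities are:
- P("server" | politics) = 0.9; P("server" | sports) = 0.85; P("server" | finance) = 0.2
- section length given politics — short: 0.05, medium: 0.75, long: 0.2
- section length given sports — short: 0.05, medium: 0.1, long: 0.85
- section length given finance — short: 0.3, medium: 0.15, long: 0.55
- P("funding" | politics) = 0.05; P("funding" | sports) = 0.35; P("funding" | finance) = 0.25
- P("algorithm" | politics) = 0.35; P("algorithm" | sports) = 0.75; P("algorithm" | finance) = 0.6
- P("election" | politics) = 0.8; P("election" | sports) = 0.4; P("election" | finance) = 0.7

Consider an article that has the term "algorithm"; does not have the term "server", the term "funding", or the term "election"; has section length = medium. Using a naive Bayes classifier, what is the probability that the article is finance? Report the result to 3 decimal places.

politics: 0.4 × (1−0.9) × 0.75 × (1−0.05) × 0.35 × (1−0.8) = 0.001995
sports: 0.4 × (1−0.85) × 0.1 × (1−0.35) × 0.75 × (1−0.4) = 0.001755
finance: 0.2 × (1−0.2) × 0.15 × (1−0.25) × 0.6 × (1−0.7) = 0.00324
P(finance | x) = 0.00324 / 0.00699 ≈ 0.464

0.464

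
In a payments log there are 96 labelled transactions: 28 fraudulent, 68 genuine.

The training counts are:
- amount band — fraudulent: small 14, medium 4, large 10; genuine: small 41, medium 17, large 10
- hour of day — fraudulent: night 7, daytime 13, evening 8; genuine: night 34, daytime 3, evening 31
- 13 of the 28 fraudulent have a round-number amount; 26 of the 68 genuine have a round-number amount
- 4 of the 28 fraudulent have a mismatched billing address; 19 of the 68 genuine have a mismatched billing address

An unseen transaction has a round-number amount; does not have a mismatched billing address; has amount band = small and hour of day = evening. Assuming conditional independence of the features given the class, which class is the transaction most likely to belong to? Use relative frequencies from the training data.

fraudulent: (28/96) × (14/28) × (8/28) × (13/28) × (24/28) ≈ 0.0165816
genuine: (68/96) × (41/68) × (31/68) × (26/68) × (49/68) ≈ 0.0536435
Highest score → genuine.

genuine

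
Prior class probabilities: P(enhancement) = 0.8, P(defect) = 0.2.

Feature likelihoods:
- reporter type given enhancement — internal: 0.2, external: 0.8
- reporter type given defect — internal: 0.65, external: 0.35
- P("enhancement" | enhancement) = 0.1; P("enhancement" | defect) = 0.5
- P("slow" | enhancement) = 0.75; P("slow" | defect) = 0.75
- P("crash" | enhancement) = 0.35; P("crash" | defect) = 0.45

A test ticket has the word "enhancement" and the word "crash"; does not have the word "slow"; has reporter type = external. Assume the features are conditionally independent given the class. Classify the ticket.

enhancement: 0.8 × 0.8 × 0.1 × (1−0.75) × 0.35 = 0.0056
defect: 0.2 × 0.35 × 0.5 × (1−0.75) × 0.45 = 0.0039375
Highest score → enhancement.

enhancement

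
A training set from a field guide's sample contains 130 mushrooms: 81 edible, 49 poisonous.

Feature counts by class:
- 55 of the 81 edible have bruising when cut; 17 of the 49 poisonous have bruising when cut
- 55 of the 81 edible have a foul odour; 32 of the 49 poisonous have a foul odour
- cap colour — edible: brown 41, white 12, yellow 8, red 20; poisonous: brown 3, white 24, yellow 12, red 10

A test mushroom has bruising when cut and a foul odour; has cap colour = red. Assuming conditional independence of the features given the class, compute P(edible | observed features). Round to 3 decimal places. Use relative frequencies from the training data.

edible: (81/130) × (55/81) × (55/81) × (20/81) ≈ 0.070932
poisonous: (49/130) × (17/49) × (32/49) × (10/49) ≈ 0.0174286
P(edible | x) = 0.070932 / 0.0883606 ≈ 0.803

0.803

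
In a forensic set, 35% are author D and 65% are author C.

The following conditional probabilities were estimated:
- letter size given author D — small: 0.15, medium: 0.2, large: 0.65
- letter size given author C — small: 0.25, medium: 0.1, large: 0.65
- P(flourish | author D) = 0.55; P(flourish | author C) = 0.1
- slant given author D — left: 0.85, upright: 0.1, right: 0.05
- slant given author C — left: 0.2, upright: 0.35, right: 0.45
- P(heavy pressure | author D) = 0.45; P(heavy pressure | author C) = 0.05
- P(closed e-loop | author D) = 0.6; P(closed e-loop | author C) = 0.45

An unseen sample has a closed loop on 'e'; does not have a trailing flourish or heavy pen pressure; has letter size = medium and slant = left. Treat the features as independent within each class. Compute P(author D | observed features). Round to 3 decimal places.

author D: 0.35 × 0.2 × (1−0.55) × 0.85 × (1−0.45) × 0.6 = 0.00883575
author C: 0.65 × 0.1 × (1−0.1) × 0.2 × (1−0.05) × 0.45 = 0.00500175
P(author D | x) = 0.00883575 / 0.0138375 ≈ 0.639

0.639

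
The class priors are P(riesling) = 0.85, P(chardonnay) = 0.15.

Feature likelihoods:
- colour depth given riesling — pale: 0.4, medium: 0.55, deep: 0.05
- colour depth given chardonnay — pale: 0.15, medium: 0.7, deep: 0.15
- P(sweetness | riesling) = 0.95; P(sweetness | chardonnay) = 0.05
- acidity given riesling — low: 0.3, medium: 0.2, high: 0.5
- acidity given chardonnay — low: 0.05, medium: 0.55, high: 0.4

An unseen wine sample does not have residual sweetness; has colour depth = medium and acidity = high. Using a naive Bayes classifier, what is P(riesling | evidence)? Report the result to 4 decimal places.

riesling: 0.85 × 0.55 × (1−0.95) × 0.5 = 0.0116875
chardonnay: 0.15 × 0.7 × (1−0.05) × 0.4 = 0.0399
P(riesling | x) = 0.0116875 / 0.0515875 ≈ 0.2266

0.2266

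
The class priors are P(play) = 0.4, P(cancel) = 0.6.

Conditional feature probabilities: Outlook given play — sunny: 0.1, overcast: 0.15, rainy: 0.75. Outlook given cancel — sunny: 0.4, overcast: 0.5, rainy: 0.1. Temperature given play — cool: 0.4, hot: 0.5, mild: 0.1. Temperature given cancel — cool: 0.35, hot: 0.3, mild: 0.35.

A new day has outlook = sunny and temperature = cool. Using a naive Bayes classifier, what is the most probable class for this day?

cancel

play: 0.4 × 0.1 × 0.4 = 0.016
cancel: 0.6 × 0.4 × 0.35 = 0.084
Highest score → cancel.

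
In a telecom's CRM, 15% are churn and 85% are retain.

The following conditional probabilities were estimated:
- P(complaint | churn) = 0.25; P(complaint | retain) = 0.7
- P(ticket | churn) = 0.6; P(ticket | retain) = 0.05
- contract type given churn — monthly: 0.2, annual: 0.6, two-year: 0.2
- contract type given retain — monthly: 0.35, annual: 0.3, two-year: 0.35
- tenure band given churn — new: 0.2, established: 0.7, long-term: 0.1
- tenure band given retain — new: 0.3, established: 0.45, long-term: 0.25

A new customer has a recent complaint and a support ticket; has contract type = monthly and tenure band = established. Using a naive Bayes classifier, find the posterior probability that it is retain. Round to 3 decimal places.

churn: 0.15 × 0.25 × 0.6 × 0.2 × 0.7 = 0.00315
retain: 0.85 × 0.7 × 0.05 × 0.35 × 0.45 = 0.004685625
P(retain | x) = 0.004685625 / 0.007835625 ≈ 0.598

0.598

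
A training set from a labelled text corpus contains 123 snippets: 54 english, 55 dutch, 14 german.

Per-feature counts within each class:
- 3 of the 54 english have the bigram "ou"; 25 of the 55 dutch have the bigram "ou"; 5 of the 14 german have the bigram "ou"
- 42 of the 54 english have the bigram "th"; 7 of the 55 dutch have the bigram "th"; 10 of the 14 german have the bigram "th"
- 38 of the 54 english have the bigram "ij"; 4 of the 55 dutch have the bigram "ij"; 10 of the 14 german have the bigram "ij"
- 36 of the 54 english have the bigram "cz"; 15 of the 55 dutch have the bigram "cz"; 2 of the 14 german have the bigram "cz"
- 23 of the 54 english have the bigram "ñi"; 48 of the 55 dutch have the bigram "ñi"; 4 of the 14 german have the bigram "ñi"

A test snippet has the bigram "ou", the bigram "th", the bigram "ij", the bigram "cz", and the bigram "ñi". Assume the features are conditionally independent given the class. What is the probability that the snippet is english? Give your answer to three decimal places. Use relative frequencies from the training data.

english: (54/123) × (3/54) × (42/54) × (38/54) × (36/54) × (23/54) ≈ 0.00379057
dutch: (55/123) × (25/55) × (7/55) × (4/55) × (15/55) × (48/55) ≈ 0.00044779
german: (14/123) × (5/14) × (10/14) × (10/14) × (2/14) × (4/14) ≈ 0.000846531
P(english | x) = 0.00379057 / 0.005084891 ≈ 0.745

0.745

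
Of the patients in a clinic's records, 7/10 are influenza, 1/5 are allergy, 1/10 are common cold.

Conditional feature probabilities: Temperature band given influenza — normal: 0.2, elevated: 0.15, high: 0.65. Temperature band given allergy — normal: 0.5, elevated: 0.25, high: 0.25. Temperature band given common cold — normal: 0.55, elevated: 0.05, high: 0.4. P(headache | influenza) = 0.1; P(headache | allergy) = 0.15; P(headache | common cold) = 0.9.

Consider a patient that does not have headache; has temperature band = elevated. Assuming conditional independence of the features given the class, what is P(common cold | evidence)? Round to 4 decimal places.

0.0036

influenza: 0.7 × 0.15 × (1−0.1) = 0.0945
allergy: 0.2 × 0.25 × (1−0.15) = 0.0425
common cold: 0.1 × 0.05 × (1−0.9) = 0.0005
P(common cold | x) = 0.0005 / 0.1375 ≈ 0.0036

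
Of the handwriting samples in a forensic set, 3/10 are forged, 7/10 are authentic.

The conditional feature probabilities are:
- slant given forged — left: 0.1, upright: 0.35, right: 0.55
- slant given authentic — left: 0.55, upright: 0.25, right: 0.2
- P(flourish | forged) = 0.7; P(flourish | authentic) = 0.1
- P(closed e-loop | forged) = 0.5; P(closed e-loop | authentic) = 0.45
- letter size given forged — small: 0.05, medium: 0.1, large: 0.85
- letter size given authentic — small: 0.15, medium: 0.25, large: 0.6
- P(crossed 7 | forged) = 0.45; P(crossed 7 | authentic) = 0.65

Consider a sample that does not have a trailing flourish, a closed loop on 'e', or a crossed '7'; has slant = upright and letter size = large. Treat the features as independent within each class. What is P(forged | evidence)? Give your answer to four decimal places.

0.2881

forged: 0.3 × 0.35 × (1−0.7) × (1−0.5) × 0.85 × (1−0.45) = 0.007363125
authentic: 0.7 × 0.25 × (1−0.1) × (1−0.45) × 0.6 × (1−0.65) = 0.01819125
P(forged | x) = 0.007363125 / 0.025554375 ≈ 0.2881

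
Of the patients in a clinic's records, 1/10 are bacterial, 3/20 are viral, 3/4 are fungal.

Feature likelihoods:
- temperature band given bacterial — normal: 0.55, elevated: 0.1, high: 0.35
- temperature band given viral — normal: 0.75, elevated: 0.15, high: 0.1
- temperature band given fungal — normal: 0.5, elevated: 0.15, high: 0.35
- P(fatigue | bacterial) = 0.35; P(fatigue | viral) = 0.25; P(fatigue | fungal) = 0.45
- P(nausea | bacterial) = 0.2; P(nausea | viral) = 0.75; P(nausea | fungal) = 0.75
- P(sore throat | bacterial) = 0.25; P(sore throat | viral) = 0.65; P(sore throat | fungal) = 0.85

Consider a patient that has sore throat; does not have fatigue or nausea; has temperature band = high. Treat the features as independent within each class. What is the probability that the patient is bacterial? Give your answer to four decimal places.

0.1228

bacterial: 0.1 × 0.35 × (1−0.35) × (1−0.2) × 0.25 = 0.00455
viral: 0.15 × 0.1 × (1−0.25) × (1−0.75) × 0.65 = 0.001828125
fungal: 0.75 × 0.35 × (1−0.45) × (1−0.75) × 0.85 = 0.0306796875
P(bacterial | x) = 0.00455 / 0.0370578125 ≈ 0.1228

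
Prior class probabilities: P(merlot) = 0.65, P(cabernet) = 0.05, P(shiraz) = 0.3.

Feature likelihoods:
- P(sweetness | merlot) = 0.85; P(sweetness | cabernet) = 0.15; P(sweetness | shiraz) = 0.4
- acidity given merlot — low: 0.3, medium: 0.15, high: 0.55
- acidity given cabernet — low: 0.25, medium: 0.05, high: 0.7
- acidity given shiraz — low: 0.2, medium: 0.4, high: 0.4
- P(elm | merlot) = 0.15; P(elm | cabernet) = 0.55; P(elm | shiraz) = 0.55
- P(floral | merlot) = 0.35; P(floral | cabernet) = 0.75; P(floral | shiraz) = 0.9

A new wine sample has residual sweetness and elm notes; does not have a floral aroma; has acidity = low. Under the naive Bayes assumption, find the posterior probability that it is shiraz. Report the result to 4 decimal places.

merlot: 0.65 × 0.85 × 0.3 × 0.15 × (1−0.35) = 0.016160625
cabernet: 0.05 × 0.15 × 0.25 × 0.55 × (1−0.75) = 0.0002578125
shiraz: 0.3 × 0.4 × 0.2 × 0.55 × (1−0.9) = 0.00132
P(shiraz | x) = 0.00132 / 0.0177384375 ≈ 0.0744

0.0744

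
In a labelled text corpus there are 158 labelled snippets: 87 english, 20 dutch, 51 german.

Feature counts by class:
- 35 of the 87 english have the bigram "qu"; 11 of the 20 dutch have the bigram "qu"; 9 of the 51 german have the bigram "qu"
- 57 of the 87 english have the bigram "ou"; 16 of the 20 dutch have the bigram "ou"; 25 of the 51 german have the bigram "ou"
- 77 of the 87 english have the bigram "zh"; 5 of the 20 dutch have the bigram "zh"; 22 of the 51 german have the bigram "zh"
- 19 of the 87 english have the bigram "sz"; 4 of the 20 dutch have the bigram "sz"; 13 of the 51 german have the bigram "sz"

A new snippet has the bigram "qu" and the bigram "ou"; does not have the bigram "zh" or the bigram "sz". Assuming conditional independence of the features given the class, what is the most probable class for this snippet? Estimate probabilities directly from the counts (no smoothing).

english: (87/158) × (35/87) × (57/87) × (10/87) × (68/87) ≈ 0.0130388
dutch: (20/158) × (11/20) × (16/20) × (15/20) × (16/20) ≈ 0.0334177
german: (51/158) × (9/51) × (25/51) × (29/51) × (38/51) ≈ 0.0118303
Highest score → dutch.

dutch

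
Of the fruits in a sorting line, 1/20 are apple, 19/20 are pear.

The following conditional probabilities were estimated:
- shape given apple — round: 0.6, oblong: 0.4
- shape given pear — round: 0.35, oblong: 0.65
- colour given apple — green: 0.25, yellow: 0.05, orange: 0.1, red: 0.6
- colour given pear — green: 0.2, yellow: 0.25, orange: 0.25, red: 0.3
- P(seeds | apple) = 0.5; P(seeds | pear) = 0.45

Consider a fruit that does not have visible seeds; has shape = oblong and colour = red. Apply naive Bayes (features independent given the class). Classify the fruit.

pear

apple: 0.05 × 0.4 × 0.6 × (1−0.5) = 0.006
pear: 0.95 × 0.65 × 0.3 × (1−0.45) = 0.1018875
Highest score → pear.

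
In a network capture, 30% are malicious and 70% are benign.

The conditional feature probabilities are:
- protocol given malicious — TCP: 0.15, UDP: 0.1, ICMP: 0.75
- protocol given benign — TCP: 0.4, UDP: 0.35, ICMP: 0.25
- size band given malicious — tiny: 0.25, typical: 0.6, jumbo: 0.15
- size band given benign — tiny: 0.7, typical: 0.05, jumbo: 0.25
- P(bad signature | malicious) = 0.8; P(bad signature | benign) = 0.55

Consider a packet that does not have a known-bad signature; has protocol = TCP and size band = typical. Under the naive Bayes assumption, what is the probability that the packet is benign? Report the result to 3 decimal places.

0.538

malicious: 0.3 × 0.15 × 0.6 × (1−0.8) = 0.0054
benign: 0.7 × 0.4 × 0.05 × (1−0.55) = 0.0063
P(benign | x) = 0.0063 / 0.0117 ≈ 0.538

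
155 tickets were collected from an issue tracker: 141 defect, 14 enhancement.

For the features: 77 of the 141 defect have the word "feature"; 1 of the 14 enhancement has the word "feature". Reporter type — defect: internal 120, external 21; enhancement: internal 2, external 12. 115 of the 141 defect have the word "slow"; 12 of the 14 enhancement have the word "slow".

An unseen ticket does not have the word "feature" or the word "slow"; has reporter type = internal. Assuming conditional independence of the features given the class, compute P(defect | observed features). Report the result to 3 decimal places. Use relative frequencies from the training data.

0.974

defect: (141/155) × (64/141) × (120/141) × (26/141) ≈ 0.0647985
enhancement: (14/155) × (13/14) × (2/14) × (2/14) ≈ 0.00171165
P(defect | x) = 0.0647985 / 0.06651015 ≈ 0.974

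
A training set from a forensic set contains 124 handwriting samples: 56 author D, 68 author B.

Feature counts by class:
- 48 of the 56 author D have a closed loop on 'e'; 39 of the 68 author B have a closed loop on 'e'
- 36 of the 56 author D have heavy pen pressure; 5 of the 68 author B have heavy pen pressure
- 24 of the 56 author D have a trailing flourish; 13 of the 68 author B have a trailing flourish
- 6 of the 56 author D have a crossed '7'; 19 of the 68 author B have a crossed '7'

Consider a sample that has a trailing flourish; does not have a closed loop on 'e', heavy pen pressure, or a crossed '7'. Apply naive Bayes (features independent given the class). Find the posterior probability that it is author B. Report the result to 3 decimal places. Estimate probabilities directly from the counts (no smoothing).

author D: (56/124) × (8/56) × (20/56) × (24/56) × (50/56) ≈ 0.00881689
author B: (68/124) × (29/68) × (63/68) × (13/68) × (49/68) ≈ 0.029849
P(author B | x) = 0.029849 / 0.03866589 ≈ 0.772

0.772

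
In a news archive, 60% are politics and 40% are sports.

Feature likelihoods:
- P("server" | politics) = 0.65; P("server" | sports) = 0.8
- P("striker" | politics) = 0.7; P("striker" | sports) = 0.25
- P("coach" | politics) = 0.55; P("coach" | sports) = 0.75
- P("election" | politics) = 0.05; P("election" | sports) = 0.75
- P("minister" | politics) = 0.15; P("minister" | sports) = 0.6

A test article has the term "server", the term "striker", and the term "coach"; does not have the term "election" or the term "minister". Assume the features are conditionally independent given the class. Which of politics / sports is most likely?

politics

politics: 0.6 × 0.65 × 0.7 × 0.55 × (1−0.05) × (1−0.15) = 0.121246125
sports: 0.4 × 0.8 × 0.25 × 0.75 × (1−0.75) × (1−0.6) = 0.006
Highest score → politics.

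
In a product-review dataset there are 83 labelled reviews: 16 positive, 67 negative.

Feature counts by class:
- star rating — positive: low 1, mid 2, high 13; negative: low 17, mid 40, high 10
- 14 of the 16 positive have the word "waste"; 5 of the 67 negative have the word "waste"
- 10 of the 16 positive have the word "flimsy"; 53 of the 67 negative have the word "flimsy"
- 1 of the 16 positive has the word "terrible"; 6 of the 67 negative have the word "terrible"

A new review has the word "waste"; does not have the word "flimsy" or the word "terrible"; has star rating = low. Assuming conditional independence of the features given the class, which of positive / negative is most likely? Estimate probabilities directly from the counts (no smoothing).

positive

positive: (16/83) × (1/16) × (14/16) × (6/16) × (15/16) ≈ 0.00370623
negative: (67/83) × (17/67) × (5/67) × (14/67) × (61/67) ≈ 0.00290787
Highest score → positive.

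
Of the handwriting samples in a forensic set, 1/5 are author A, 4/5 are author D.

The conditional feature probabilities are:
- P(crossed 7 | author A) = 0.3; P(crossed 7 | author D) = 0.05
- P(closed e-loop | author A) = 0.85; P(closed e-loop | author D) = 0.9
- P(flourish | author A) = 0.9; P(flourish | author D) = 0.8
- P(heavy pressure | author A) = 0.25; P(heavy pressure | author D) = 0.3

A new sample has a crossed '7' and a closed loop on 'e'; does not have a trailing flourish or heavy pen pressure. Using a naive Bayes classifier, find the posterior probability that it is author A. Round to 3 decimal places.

author A: 0.2 × 0.3 × 0.85 × (1−0.9) × (1−0.25) = 0.003825
author D: 0.8 × 0.05 × 0.9 × (1−0.8) × (1−0.3) = 0.00504
P(author A | x) = 0.003825 / 0.008865 ≈ 0.431

0.431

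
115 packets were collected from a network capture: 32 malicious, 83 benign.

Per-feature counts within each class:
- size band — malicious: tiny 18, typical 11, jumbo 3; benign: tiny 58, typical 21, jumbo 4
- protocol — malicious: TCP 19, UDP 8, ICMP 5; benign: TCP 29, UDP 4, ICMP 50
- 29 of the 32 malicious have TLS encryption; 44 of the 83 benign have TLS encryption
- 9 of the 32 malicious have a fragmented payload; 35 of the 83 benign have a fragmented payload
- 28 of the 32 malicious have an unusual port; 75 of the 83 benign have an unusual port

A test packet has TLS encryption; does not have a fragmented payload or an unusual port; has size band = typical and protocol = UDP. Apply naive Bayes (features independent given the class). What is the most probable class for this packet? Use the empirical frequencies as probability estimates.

malicious: (32/115) × (11/32) × (8/32) × (29/32) × (23/32) × (4/32) = 0.001947021484375
benign: (83/115) × (21/83) × (4/83) × (44/83) × (48/83) × (8/83) ≈ 0.000260048
Highest score → malicious.

malicious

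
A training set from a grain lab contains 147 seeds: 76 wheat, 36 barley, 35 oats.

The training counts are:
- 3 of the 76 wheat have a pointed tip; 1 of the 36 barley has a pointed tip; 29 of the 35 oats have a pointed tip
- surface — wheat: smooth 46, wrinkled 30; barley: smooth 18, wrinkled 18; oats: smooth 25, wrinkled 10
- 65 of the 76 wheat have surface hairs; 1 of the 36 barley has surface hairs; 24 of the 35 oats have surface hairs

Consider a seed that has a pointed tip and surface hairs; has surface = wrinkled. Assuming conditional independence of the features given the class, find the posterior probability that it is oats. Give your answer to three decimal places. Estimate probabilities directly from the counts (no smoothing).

wheat: (76/147) × (3/76) × (30/76) × (65/76) ≈ 0.00688988
barley: (36/147) × (1/36) × (18/36) × (1/36) ≈ 0.0000944822
oats: (35/147) × (29/35) × (10/35) × (24/35) ≈ 0.0386506
P(oats | x) = 0.0386506 / 0.0456349622 ≈ 0.847

0.847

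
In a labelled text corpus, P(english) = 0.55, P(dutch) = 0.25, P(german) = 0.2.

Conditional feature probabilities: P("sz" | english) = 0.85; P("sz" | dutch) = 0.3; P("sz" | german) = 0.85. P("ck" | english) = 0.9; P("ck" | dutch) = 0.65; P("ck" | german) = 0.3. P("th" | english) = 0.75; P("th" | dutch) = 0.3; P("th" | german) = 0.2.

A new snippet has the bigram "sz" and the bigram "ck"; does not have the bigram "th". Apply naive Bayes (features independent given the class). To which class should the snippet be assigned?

english

english: 0.55 × 0.85 × 0.9 × (1−0.75) = 0.1051875
dutch: 0.25 × 0.3 × 0.65 × (1−0.3) = 0.034125
german: 0.2 × 0.85 × 0.3 × (1−0.2) = 0.0408
Highest score → english.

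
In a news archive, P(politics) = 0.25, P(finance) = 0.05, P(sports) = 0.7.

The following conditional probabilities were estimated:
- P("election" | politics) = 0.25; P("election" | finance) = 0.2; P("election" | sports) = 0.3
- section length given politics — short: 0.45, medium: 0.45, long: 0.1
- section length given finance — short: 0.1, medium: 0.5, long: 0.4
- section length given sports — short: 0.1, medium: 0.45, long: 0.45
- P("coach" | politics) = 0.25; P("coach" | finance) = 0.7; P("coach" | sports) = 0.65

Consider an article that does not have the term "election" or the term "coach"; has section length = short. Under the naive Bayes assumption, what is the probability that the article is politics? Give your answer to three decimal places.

0.775

politics: 0.25 × (1−0.25) × 0.45 × (1−0.25) = 0.06328125
finance: 0.05 × (1−0.2) × 0.1 × (1−0.7) = 0.0012
sports: 0.7 × (1−0.3) × 0.1 × (1−0.65) = 0.01715
P(politics | x) = 0.06328125 / 0.08163125 ≈ 0.775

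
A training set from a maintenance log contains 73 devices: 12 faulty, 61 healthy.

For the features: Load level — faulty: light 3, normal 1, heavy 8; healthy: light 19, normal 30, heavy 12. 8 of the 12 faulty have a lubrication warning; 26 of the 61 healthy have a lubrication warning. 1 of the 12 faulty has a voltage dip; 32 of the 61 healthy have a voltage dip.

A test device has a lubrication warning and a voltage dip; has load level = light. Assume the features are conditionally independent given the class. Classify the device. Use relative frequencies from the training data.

healthy

faulty: (12/73) × (3/12) × (8/12) × (1/12) ≈ 0.00228311
healthy: (61/73) × (19/61) × (26/61) × (32/61) ≈ 0.0581962
Highest score → healthy.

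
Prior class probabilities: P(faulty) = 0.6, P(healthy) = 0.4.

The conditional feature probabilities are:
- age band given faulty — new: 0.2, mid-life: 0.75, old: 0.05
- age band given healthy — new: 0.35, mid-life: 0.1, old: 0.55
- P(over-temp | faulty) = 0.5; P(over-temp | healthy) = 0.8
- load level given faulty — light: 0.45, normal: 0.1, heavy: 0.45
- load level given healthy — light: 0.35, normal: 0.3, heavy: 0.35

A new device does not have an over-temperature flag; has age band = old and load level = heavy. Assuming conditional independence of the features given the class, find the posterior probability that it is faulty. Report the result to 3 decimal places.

0.305

faulty: 0.6 × 0.05 × (1−0.5) × 0.45 = 0.00675
healthy: 0.4 × 0.55 × (1−0.8) × 0.35 = 0.0154
P(faulty | x) = 0.00675 / 0.02215 ≈ 0.305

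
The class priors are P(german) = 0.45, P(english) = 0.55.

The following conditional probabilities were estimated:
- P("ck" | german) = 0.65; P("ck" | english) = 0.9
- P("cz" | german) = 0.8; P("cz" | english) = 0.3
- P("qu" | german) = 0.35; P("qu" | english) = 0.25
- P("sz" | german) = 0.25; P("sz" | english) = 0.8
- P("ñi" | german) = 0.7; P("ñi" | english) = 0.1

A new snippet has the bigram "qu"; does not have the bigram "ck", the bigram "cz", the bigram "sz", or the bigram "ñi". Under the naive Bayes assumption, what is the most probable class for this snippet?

german

german: 0.45 × (1−0.65) × (1−0.8) × 0.35 × (1−0.25) × (1−0.7) = 0.002480625
english: 0.55 × (1−0.9) × (1−0.3) × 0.25 × (1−0.8) × (1−0.1) = 0.0017325
Highest score → german.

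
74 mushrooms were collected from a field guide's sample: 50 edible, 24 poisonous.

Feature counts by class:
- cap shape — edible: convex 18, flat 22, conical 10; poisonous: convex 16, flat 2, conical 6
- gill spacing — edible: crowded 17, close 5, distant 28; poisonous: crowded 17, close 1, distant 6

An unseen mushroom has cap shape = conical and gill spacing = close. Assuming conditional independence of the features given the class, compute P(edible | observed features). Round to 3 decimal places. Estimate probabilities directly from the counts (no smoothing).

0.800

edible: (50/74) × (10/50) × (5/50) ≈ 0.0135135
poisonous: (24/74) × (6/24) × (1/24) ≈ 0.00337838
P(edible | x) = 0.0135135 / 0.01689188 ≈ 0.800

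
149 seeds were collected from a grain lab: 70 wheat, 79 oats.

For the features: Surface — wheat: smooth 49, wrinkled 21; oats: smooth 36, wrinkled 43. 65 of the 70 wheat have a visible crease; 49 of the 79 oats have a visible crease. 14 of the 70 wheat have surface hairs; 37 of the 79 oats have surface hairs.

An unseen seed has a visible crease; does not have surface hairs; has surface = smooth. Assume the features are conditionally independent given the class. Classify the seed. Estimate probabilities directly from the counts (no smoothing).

wheat: (70/149) × (49/70) × (65/70) × (56/70) ≈ 0.244295
oats: (79/149) × (36/79) × (49/79) × (42/79) ≈ 0.0796723
Highest score → wheat.

wheat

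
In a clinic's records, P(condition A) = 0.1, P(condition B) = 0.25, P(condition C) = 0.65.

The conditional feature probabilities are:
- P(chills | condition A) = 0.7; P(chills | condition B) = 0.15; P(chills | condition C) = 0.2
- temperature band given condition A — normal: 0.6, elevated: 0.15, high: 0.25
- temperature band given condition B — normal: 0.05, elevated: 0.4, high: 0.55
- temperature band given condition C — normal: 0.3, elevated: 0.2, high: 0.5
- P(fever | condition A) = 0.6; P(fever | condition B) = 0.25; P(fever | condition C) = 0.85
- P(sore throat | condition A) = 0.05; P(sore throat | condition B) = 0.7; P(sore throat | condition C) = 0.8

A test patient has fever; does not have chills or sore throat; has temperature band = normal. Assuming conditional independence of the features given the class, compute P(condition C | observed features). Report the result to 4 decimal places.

0.7058

condition A: 0.1 × (1−0.7) × 0.6 × 0.6 × (1−0.05) = 0.01026
condition B: 0.25 × (1−0.15) × 0.05 × 0.25 × (1−0.7) = 0.000796875
condition C: 0.65 × (1−0.2) × 0.3 × 0.85 × (1−0.8) = 0.02652
P(condition C | x) = 0.02652 / 0.037576875 ≈ 0.7058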